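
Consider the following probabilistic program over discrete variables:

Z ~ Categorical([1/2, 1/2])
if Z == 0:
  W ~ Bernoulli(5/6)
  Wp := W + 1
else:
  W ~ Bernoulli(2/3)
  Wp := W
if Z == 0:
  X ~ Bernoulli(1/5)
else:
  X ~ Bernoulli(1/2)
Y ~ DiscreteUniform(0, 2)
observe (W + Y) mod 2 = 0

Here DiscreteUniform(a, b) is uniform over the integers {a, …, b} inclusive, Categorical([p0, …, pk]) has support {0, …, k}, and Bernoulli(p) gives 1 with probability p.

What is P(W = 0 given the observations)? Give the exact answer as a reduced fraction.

Enumerate traces; 12 have nonzero weight after conditioning:
  (Z=0, W=0, X=0, Y=0) weight 1/45
  (Z=0, W=0, X=0, Y=2) weight 1/45
  (Z=0, W=0, X=1, Y=0) weight 1/180
  (Z=0, W=0, X=1, Y=2) weight 1/180
  (Z=0, W=1, X=0, Y=1) weight 1/9
  (Z=0, W=1, X=1, Y=1) weight 1/36
  (Z=1, W=0, X=0, Y=0) weight 1/36
  (Z=1, W=0, X=0, Y=2) weight 1/36
  … 4 more
Group by W:
  weight(W=0) = 1/6
  weight(W=1) = 1/4
Total weight = 1/6 + 1/4 = 5/12
P(W=0 | obs) = 1/6 / 5/12 = 2/5
P(W=1 | obs) = 1/4 / 5/12 = 3/5

P(W = 0 | obs) = 2/5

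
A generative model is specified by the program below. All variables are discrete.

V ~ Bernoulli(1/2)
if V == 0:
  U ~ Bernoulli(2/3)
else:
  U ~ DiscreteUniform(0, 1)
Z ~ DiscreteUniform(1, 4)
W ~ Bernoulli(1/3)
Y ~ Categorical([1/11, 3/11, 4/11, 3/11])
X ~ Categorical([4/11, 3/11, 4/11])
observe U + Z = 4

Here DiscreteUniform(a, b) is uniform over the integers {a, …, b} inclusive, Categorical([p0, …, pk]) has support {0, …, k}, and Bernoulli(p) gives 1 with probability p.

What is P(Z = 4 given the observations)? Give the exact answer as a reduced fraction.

P(Z = 4 | obs) = 5/12

Enumerate traces; 96 have nonzero weight after conditioning:
  (V=0, U=0, Z=4, W=0, Y=0, X=0) weight 1/1089
  (V=0, U=0, Z=4, W=0, Y=0, X=1) weight 1/1452
  (V=0, U=0, Z=4, W=0, Y=0, X=2) weight 1/1089
  (V=0, U=0, Z=4, W=0, Y=1, X=0) weight 1/363
  (V=0, U=0, Z=4, W=0, Y=1, X=1) weight 1/484
  (V=0, U=0, Z=4, W=0, Y=1, X=2) weight 1/363
  (V=0, U=0, Z=4, W=0, Y=2, X=0) weight 4/1089
  (V=0, U=0, Z=4, W=0, Y=2, X=1) weight 1/363
  (V=0, U=1, Z=3, W=0, Y=0, X=0) weight 2/1089
  … 87 more
Group by Z:
  weight(Z=3) = 7/48
  weight(Z=4) = 5/48
Total weight = 7/48 + 5/48 = 1/4
P(Z=3 | obs) = 7/48 / 1/4 = 7/12
P(Z=4 | obs) = 5/48 / 1/4 = 5/12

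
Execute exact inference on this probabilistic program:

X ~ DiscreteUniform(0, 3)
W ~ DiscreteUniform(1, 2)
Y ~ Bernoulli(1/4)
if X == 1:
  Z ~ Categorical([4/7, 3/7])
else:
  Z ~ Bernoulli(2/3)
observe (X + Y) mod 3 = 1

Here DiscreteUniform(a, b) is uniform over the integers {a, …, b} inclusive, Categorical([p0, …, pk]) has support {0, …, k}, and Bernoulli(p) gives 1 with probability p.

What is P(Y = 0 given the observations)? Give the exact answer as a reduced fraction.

Enumerate traces; 12 have nonzero weight after conditioning:
  (X=0, W=1, Y=1, Z=0) weight 1/96
  (X=0, W=1, Y=1, Z=1) weight 1/48
  (X=0, W=2, Y=1, Z=0) weight 1/96
  (X=0, W=2, Y=1, Z=1) weight 1/48
  (X=1, W=1, Y=0, Z=0) weight 3/56
  (X=1, W=1, Y=0, Z=1) weight 9/224
  (X=1, W=2, Y=0, Z=0) weight 3/56
  (X=1, W=2, Y=0, Z=1) weight 9/224
  … 4 more
Group by Y:
  weight(Y=0) = 3/16
  weight(Y=1) = 1/8
Total weight = 3/16 + 1/8 = 5/16
P(Y=0 | obs) = 3/16 / 5/16 = 3/5
P(Y=1 | obs) = 1/8 / 5/16 = 2/5

P(Y = 0 | obs) = 3/5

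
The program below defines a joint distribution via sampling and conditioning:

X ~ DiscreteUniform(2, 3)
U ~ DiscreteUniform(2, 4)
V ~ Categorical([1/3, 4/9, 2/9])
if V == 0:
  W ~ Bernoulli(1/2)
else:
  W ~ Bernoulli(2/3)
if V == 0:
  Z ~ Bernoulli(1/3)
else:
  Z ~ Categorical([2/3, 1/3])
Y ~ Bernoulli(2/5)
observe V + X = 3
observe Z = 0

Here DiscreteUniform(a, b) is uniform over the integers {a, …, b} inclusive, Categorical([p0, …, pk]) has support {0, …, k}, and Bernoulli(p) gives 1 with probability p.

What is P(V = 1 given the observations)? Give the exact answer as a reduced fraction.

Enumerate traces; 24 have nonzero weight after conditioning:
  (X=2, U=2, V=1, W=0, Z=0, Y=0) weight 4/405
  (X=2, U=2, V=1, W=0, Z=0, Y=1) weight 8/1215
  (X=2, U=2, V=1, W=1, Z=0, Y=0) weight 8/405
  (X=2, U=2, V=1, W=1, Z=0, Y=1) weight 16/1215
  (X=2, U=3, V=1, W=0, Z=0, Y=0) weight 4/405
  (X=2, U=3, V=1, W=0, Z=0, Y=1) weight 8/1215
  (X=2, U=3, V=1, W=1, Z=0, Y=0) weight 8/405
  (X=2, U=3, V=1, W=1, Z=0, Y=1) weight 16/1215
  (X=3, U=2, V=0, W=0, Z=0, Y=0) weight 1/90
  … 15 more
Group by V:
  weight(V=0) = 1/9
  weight(V=1) = 4/27
Total weight = 1/9 + 4/27 = 7/27
P(V=0 | obs) = 1/9 / 7/27 = 3/7
P(V=1 | obs) = 4/27 / 7/27 = 4/7

P(V = 1 | obs) = 4/7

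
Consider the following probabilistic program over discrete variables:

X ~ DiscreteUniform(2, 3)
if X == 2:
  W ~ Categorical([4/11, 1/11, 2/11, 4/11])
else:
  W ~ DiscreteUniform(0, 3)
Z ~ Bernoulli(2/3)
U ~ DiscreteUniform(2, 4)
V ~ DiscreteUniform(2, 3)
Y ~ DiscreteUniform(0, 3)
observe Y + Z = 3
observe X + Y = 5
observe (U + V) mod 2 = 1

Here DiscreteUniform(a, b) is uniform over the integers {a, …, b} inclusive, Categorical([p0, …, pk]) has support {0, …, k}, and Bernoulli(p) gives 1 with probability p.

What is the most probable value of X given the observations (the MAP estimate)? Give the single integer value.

argmax_v P(X = v | obs) = 3

Enumerate traces; 24 have nonzero weight after conditioning:
  (X=2, W=0, Z=0, U=2, V=3, Y=3) weight 1/396
  (X=2, W=0, Z=0, U=3, V=2, Y=3) weight 1/396
  (X=2, W=0, Z=0, U=4, V=3, Y=3) weight 1/396
  (X=2, W=1, Z=0, U=2, V=3, Y=3) weight 1/1584
  (X=2, W=1, Z=0, U=3, V=2, Y=3) weight 1/1584
  (X=2, W=1, Z=0, U=4, V=3, Y=3) weight 1/1584
  (X=2, W=2, Z=0, U=2, V=3, Y=3) weight 1/792
  (X=2, W=2, Z=0, U=3, V=2, Y=3) weight 1/792
  (X=3, W=0, Z=1, U=2, V=3, Y=2) weight 1/288
  … 15 more
Group by X:
  weight(X=2) = 1/48
  weight(X=3) = 1/24
Total weight = 1/48 + 1/24 = 1/16
P(X=2 | obs) = 1/48 / 1/16 = 1/3
P(X=3 | obs) = 1/24 / 1/16 = 2/3
argmax = 3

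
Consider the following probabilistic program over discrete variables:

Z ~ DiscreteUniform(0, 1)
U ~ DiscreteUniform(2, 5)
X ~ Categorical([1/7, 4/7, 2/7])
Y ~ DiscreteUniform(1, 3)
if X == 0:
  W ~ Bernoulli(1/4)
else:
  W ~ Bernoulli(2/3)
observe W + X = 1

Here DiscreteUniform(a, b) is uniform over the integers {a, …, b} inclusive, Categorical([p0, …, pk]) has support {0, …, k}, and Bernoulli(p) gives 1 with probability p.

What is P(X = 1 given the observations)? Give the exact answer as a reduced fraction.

P(X = 1 | obs) = 16/19

Enumerate traces; 48 have nonzero weight after conditioning:
  (Z=0, U=2, X=0, Y=1, W=1) weight 1/672
  (Z=0, U=2, X=0, Y=2, W=1) weight 1/672
  (Z=0, U=2, X=0, Y=3, W=1) weight 1/672
  (Z=0, U=2, X=1, Y=1, W=0) weight 1/126
  (Z=0, U=2, X=1, Y=2, W=0) weight 1/126
  (Z=0, U=2, X=1, Y=3, W=0) weight 1/126
  (Z=0, U=3, X=0, Y=1, W=1) weight 1/672
  (Z=0, U=3, X=0, Y=2, W=1) weight 1/672
  … 40 more
Group by X:
  weight(X=0) = 1/28
  weight(X=1) = 4/21
Total weight = 1/28 + 4/21 = 19/84
P(X=0 | obs) = 1/28 / 19/84 = 3/19
P(X=1 | obs) = 4/21 / 19/84 = 16/19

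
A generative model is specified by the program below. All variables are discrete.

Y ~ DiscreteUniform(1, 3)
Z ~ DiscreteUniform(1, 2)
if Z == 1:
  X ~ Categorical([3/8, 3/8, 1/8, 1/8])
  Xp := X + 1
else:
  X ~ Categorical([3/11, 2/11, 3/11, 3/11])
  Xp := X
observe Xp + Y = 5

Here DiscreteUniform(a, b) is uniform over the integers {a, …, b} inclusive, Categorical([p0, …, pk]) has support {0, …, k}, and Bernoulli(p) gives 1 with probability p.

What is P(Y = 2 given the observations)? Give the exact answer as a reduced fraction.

Enumerate traces; 5 have nonzero weight after conditioning:
  (Y=1, Z=1, X=3) weight 1/48
  (Y=2, Z=1, X=2) weight 1/48
  (Y=2, Z=2, X=3) weight 1/22
  (Y=3, Z=1, X=1) weight 1/16
  (Y=3, Z=2, X=2) weight 1/22
Group by Y:
  weight(Y=1) = 1/48
  weight(Y=2) = 35/528
  weight(Y=3) = 19/176
Total weight = 1/48 + 35/528 + 19/176 = 103/528
P(Y=1 | obs) = 1/48 / 103/528 = 11/103
P(Y=2 | obs) = 35/528 / 103/528 = 35/103
P(Y=3 | obs) = 19/176 / 103/528 = 57/103

P(Y = 2 | obs) = 35/103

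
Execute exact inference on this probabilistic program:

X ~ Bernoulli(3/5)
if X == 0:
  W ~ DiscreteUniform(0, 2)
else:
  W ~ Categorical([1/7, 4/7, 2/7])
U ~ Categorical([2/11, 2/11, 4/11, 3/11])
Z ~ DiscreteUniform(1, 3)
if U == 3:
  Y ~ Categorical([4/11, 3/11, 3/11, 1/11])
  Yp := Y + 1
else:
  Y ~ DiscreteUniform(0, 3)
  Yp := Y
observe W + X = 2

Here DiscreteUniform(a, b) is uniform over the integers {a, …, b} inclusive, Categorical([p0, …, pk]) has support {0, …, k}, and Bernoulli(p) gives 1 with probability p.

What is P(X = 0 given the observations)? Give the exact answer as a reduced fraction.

Enumerate traces; 96 have nonzero weight after conditioning:
  (X=0, W=2, U=0, Z=1, Y=0) weight 1/495
  (X=0, W=2, U=0, Z=1, Y=1) weight 1/495
  (X=0, W=2, U=0, Z=1, Y=2) weight 1/495
  (X=0, W=2, U=0, Z=1, Y=3) weight 1/495
  (X=0, W=2, U=0, Z=2, Y=0) weight 1/495
  (X=0, W=2, U=0, Z=2, Y=1) weight 1/495
  (X=0, W=2, U=0, Z=2, Y=2) weight 1/495
  (X=0, W=2, U=0, Z=2, Y=3) weight 1/495
  (X=1, W=1, U=0, Z=1, Y=0) weight 2/385
  … 87 more
Group by X:
  weight(X=0) = 2/15
  weight(X=1) = 12/35
Total weight = 2/15 + 12/35 = 10/21
P(X=0 | obs) = 2/15 / 10/21 = 7/25
P(X=1 | obs) = 12/35 / 10/21 = 18/25

P(X = 0 | obs) = 7/25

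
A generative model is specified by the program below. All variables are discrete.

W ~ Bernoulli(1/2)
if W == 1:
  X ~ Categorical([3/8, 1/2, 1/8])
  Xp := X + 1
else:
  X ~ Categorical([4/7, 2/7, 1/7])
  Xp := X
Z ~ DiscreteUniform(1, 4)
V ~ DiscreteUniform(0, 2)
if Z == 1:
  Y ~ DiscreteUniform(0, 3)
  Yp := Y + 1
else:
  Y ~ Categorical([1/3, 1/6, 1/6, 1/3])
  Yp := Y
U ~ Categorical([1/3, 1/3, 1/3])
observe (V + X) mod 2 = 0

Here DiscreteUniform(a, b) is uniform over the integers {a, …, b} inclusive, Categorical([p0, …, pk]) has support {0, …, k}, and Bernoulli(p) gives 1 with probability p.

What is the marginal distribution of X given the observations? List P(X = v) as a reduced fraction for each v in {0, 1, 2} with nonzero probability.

P(X=0) = 53/90, P(X=1) = 11/45, P(X=2) = 1/6

Enumerate traces; 480 have nonzero weight after conditioning:
  (W=0, X=0, Z=1, V=0, Y=0, U=0) weight 1/504
  (W=0, X=0, Z=1, V=0, Y=0, U=1) weight 1/504
  (W=0, X=0, Z=1, V=0, Y=0, U=2) weight 1/504
  (W=0, X=0, Z=1, V=0, Y=1, U=0) weight 1/504
  (W=0, X=0, Z=1, V=0, Y=1, U=1) weight 1/504
  (W=0, X=0, Z=1, V=0, Y=1, U=2) weight 1/504
  (W=0, X=0, Z=1, V=0, Y=2, U=0) weight 1/504
  (W=0, X=0, Z=1, V=0, Y=2, U=1) weight 1/504
  (W=0, X=1, Z=1, V=1, Y=0, U=0) weight 1/1008
  (W=0, X=2, Z=1, V=0, Y=0, U=0) weight 1/2016
  … 470 more
Group by X:
  weight(X=0) = 53/168
  weight(X=1) = 11/84
  weight(X=2) = 5/56
Total weight = 53/168 + 11/84 + 5/56 = 15/28
P(X=0 | obs) = 53/168 / 15/28 = 53/90
P(X=1 | obs) = 11/84 / 15/28 = 11/45
P(X=2 | obs) = 5/56 / 15/28 = 1/6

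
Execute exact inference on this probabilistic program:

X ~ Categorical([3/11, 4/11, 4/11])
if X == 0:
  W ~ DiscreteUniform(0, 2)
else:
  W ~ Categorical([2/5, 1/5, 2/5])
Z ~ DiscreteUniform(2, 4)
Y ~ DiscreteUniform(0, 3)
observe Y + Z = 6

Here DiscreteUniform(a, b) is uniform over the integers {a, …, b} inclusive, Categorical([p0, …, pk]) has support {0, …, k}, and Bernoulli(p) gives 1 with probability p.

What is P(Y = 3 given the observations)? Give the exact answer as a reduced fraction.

P(Y = 3 | obs) = 1/2

Enumerate traces; 18 have nonzero weight after conditioning:
  (X=0, W=0, Z=3, Y=3) weight 1/132
  (X=0, W=0, Z=4, Y=2) weight 1/132
  (X=0, W=1, Z=3, Y=3) weight 1/132
  (X=0, W=1, Z=4, Y=2) weight 1/132
  (X=0, W=2, Z=3, Y=3) weight 1/132
  (X=0, W=2, Z=4, Y=2) weight 1/132
  (X=1, W=0, Z=3, Y=3) weight 2/165
  (X=1, W=0, Z=4, Y=2) weight 2/165
  … 10 more
Group by Y:
  weight(Y=2) = 1/12
  weight(Y=3) = 1/12
Total weight = 1/12 + 1/12 = 1/6
P(Y=2 | obs) = 1/12 / 1/6 = 1/2
P(Y=3 | obs) = 1/12 / 1/6 = 1/2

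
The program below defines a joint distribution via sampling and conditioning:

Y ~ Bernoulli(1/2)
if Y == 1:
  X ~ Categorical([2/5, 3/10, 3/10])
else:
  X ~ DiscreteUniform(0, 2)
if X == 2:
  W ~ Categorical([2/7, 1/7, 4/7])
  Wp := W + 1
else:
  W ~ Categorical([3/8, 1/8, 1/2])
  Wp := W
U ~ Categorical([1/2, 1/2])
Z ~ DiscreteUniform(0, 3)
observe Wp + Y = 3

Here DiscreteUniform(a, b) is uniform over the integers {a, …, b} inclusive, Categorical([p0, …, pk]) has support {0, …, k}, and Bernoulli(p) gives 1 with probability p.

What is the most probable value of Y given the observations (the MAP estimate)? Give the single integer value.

argmax_v P(Y = v | obs) = 1

Enumerate traces; 32 have nonzero weight after conditioning:
  (Y=0, X=2, W=2, U=0, Z=0) weight 1/84
  (Y=0, X=2, W=2, U=0, Z=1) weight 1/84
  (Y=0, X=2, W=2, U=0, Z=2) weight 1/84
  (Y=0, X=2, W=2, U=0, Z=3) weight 1/84
  (Y=0, X=2, W=2, U=1, Z=0) weight 1/84
  (Y=0, X=2, W=2, U=1, Z=1) weight 1/84
  (Y=0, X=2, W=2, U=1, Z=2) weight 1/84
  (Y=0, X=2, W=2, U=1, Z=3) weight 1/84
  (Y=1, X=0, W=2, U=0, Z=0) weight 1/80
  … 23 more
Group by Y:
  weight(Y=0) = 2/21
  weight(Y=1) = 11/56
Total weight = 2/21 + 11/56 = 7/24
P(Y=0 | obs) = 2/21 / 7/24 = 16/49
P(Y=1 | obs) = 11/56 / 7/24 = 33/49
argmax = 1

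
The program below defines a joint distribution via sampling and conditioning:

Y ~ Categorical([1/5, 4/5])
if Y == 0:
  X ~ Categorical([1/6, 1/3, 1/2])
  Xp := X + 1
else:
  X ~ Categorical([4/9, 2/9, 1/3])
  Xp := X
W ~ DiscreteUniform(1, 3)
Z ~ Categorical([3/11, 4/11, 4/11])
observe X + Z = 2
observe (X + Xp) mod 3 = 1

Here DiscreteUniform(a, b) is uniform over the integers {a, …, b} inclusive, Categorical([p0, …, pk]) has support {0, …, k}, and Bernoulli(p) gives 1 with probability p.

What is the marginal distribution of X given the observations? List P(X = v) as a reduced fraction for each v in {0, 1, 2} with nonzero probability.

P(X=0) = 1/7, P(X=2) = 6/7

Enumerate traces; 6 have nonzero weight after conditioning:
  (Y=0, X=0, W=1, Z=2) weight 2/495
  (Y=0, X=0, W=2, Z=2) weight 2/495
  (Y=0, X=0, W=3, Z=2) weight 2/495
  (Y=1, X=2, W=1, Z=0) weight 4/165
  (Y=1, X=2, W=2, Z=0) weight 4/165
  (Y=1, X=2, W=3, Z=0) weight 4/165
Group by X:
  weight(X=0) = 2/165
  weight(X=2) = 4/55
Total weight = 2/165 + 4/55 = 14/165
P(X=0 | obs) = 2/165 / 14/165 = 1/7
P(X=2 | obs) = 4/55 / 14/165 = 6/7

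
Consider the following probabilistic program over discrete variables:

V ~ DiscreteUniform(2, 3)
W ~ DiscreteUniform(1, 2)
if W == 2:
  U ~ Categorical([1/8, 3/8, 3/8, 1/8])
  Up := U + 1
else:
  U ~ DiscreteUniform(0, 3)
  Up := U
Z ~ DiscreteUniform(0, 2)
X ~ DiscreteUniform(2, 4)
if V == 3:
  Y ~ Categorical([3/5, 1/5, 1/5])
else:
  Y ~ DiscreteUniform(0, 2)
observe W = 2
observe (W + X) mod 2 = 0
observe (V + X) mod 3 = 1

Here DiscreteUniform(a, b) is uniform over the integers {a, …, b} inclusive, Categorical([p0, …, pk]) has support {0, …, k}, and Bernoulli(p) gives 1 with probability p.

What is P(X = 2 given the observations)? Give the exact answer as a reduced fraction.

Enumerate traces; 72 have nonzero weight after conditioning:
  (V=2, W=2, U=0, Z=0, X=2, Y=0) weight 1/864
  (V=2, W=2, U=0, Z=0, X=2, Y=1) weight 1/864
  (V=2, W=2, U=0, Z=0, X=2, Y=2) weight 1/864
  (V=2, W=2, U=0, Z=1, X=2, Y=0) weight 1/864
  (V=2, W=2, U=0, Z=1, X=2, Y=1) weight 1/864
  (V=2, W=2, U=0, Z=1, X=2, Y=2) weight 1/864
  (V=2, W=2, U=0, Z=2, X=2, Y=0) weight 1/864
  (V=2, W=2, U=0, Z=2, X=2, Y=1) weight 1/864
  (V=3, W=2, U=0, Z=0, X=4, Y=0) weight 1/480
  … 63 more
Group by X:
  weight(X=2) = 1/12
  weight(X=4) = 1/12
Total weight = 1/12 + 1/12 = 1/6
P(X=2 | obs) = 1/12 / 1/6 = 1/2
P(X=4 | obs) = 1/12 / 1/6 = 1/2

P(X = 2 | obs) = 1/2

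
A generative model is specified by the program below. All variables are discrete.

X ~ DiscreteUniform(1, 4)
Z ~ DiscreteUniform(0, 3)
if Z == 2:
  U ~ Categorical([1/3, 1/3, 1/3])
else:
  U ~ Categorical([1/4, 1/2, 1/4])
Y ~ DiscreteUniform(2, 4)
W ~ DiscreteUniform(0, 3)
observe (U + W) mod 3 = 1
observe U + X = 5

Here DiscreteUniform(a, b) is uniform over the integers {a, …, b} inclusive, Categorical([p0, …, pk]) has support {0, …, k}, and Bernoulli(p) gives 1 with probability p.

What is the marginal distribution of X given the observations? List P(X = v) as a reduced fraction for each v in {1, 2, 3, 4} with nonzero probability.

Enumerate traces; 36 have nonzero weight after conditioning:
  (X=3, Z=0, U=2, Y=2, W=2) weight 1/768
  (X=3, Z=0, U=2, Y=3, W=2) weight 1/768
  (X=3, Z=0, U=2, Y=4, W=2) weight 1/768
  (X=3, Z=1, U=2, Y=2, W=2) weight 1/768
  (X=3, Z=1, U=2, Y=3, W=2) weight 1/768
  (X=3, Z=1, U=2, Y=4, W=2) weight 1/768
  (X=3, Z=2, U=2, Y=2, W=2) weight 1/576
  (X=3, Z=2, U=2, Y=3, W=2) weight 1/576
  (X=4, Z=0, U=1, Y=2, W=0) weight 1/384
  … 27 more
Group by X:
  weight(X=3) = 13/768
  weight(X=4) = 11/192
Total weight = 13/768 + 11/192 = 19/256
P(X=3 | obs) = 13/768 / 19/256 = 13/57
P(X=4 | obs) = 11/192 / 19/256 = 44/57

P(X=3) = 13/57, P(X=4) = 44/57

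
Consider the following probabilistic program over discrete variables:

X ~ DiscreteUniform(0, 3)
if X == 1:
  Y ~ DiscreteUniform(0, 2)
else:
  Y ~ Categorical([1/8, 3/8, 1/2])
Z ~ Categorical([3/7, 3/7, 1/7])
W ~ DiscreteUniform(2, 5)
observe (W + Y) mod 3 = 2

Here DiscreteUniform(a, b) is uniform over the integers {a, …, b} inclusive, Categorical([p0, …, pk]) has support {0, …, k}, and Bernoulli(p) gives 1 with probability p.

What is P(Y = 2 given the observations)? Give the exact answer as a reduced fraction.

P(Y = 2 | obs) = 44/113

Enumerate traces; 48 have nonzero weight after conditioning:
  (X=0, Y=0, Z=0, W=2) weight 3/896
  (X=0, Y=0, Z=0, W=5) weight 3/896
  (X=0, Y=0, Z=1, W=2) weight 3/896
  (X=0, Y=0, Z=1, W=5) weight 3/896
  (X=0, Y=0, Z=2, W=2) weight 1/896
  (X=0, Y=0, Z=2, W=5) weight 1/896
  (X=0, Y=1, Z=0, W=4) weight 9/896
  (X=0, Y=1, Z=1, W=4) weight 9/896
  (X=0, Y=2, Z=0, W=3) weight 3/224
  … 39 more
Group by Y:
  weight(Y=0) = 17/192
  weight(Y=1) = 35/384
  weight(Y=2) = 11/96
Total weight = 17/192 + 35/384 + 11/96 = 113/384
P(Y=0 | obs) = 17/192 / 113/384 = 34/113
P(Y=1 | obs) = 35/384 / 113/384 = 35/113
P(Y=2 | obs) = 11/96 / 113/384 = 44/113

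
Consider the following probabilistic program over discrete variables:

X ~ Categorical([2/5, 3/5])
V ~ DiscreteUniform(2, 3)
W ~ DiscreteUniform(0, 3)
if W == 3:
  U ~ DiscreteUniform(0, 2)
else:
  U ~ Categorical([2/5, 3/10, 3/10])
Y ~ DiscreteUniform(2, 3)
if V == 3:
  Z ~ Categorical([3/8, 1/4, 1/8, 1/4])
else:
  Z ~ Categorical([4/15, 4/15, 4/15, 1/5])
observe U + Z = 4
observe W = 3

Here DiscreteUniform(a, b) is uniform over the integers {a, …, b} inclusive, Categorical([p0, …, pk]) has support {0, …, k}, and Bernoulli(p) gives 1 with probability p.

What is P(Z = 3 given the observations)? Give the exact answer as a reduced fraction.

Enumerate traces; 16 have nonzero weight after conditioning:
  (X=0, V=2, W=3, U=1, Y=2, Z=3) weight 1/600
  (X=0, V=2, W=3, U=1, Y=3, Z=3) weight 1/600
  (X=0, V=2, W=3, U=2, Y=2, Z=2) weight 1/450
  (X=0, V=2, W=3, U=2, Y=3, Z=2) weight 1/450
  (X=0, V=3, W=3, U=1, Y=2, Z=3) weight 1/480
  (X=0, V=3, W=3, U=1, Y=3, Z=3) weight 1/480
  (X=0, V=3, W=3, U=2, Y=2, Z=2) weight 1/960
  (X=0, V=3, W=3, U=2, Y=3, Z=2) weight 1/960
  … 8 more
Group by Z:
  weight(Z=2) = 47/2880
  weight(Z=3) = 3/160
Total weight = 47/2880 + 3/160 = 101/2880
P(Z=2 | obs) = 47/2880 / 101/2880 = 47/101
P(Z=3 | obs) = 3/160 / 101/2880 = 54/101

P(Z = 3 | obs) = 54/101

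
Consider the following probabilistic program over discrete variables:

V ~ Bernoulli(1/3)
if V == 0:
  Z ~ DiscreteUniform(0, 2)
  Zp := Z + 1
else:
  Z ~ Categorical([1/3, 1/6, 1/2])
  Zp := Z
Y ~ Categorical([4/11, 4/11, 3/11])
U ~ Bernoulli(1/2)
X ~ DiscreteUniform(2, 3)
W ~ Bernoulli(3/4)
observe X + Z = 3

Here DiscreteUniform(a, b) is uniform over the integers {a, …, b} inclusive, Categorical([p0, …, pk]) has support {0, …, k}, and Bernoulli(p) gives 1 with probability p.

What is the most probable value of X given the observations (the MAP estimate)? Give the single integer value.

argmax_v P(X = v | obs) = 3

Enumerate traces; 48 have nonzero weight after conditioning:
  (V=0, Z=0, Y=0, U=0, X=3, W=0) weight 1/198
  (V=0, Z=0, Y=0, U=0, X=3, W=1) weight 1/66
  (V=0, Z=0, Y=0, U=1, X=3, W=0) weight 1/198
  (V=0, Z=0, Y=0, U=1, X=3, W=1) weight 1/66
  (V=0, Z=0, Y=1, U=0, X=3, W=0) weight 1/198
  (V=0, Z=0, Y=1, U=0, X=3, W=1) weight 1/66
  (V=0, Z=0, Y=1, U=1, X=3, W=0) weight 1/198
  (V=0, Z=0, Y=1, U=1, X=3, W=1) weight 1/66
  (V=0, Z=1, Y=0, U=0, X=2, W=0) weight 1/198
  … 39 more
Group by X:
  weight(X=2) = 5/36
  weight(X=3) = 1/6
Total weight = 5/36 + 1/6 = 11/36
P(X=2 | obs) = 5/36 / 11/36 = 5/11
P(X=3 | obs) = 1/6 / 11/36 = 6/11
argmax = 3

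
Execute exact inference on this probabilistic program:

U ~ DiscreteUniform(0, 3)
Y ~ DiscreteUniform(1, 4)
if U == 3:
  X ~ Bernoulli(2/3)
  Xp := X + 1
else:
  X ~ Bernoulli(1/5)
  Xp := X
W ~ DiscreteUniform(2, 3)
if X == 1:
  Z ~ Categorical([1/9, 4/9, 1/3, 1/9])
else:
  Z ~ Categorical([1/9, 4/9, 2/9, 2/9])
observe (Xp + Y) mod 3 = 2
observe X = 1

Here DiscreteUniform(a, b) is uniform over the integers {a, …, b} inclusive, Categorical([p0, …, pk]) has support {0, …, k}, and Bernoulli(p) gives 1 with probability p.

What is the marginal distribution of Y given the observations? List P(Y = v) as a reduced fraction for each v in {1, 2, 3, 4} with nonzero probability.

Enumerate traces; 56 have nonzero weight after conditioning:
  (U=0, Y=1, X=1, W=2, Z=0) weight 1/1440
  (U=0, Y=1, X=1, W=2, Z=1) weight 1/360
  (U=0, Y=1, X=1, W=2, Z=2) weight 1/480
  (U=0, Y=1, X=1, W=2, Z=3) weight 1/1440
  (U=0, Y=1, X=1, W=3, Z=0) weight 1/1440
  (U=0, Y=1, X=1, W=3, Z=1) weight 1/360
  (U=0, Y=1, X=1, W=3, Z=2) weight 1/480
  (U=0, Y=1, X=1, W=3, Z=3) weight 1/1440
  (U=0, Y=4, X=1, W=2, Z=0) weight 1/1440
  (U=3, Y=3, X=1, W=2, Z=0) weight 1/432
  … 46 more
Group by Y:
  weight(Y=1) = 3/80
  weight(Y=3) = 1/24
  weight(Y=4) = 3/80
Total weight = 3/80 + 1/24 + 3/80 = 7/60
P(Y=1 | obs) = 3/80 / 7/60 = 9/28
P(Y=3 | obs) = 1/24 / 7/60 = 5/14
P(Y=4 | obs) = 3/80 / 7/60 = 9/28

P(Y=1) = 9/28, P(Y=3) = 5/14, P(Y=4) = 9/28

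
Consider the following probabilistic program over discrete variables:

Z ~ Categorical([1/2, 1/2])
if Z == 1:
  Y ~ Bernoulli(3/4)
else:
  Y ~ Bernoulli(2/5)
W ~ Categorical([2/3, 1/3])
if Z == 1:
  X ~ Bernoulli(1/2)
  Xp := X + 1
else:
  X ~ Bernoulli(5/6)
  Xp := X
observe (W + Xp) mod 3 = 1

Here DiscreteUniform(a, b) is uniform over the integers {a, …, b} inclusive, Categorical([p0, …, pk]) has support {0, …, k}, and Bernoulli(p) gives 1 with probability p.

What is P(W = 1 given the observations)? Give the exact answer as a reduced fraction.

Enumerate traces; 6 have nonzero weight after conditioning:
  (Z=0, Y=0, W=0, X=1) weight 1/6
  (Z=0, Y=0, W=1, X=0) weight 1/60
  (Z=0, Y=1, W=0, X=1) weight 1/9
  (Z=0, Y=1, W=1, X=0) weight 1/90
  (Z=1, Y=0, W=0, X=0) weight 1/24
  (Z=1, Y=1, W=0, X=0) weight 1/8
Group by W:
  weight(W=0) = 4/9
  weight(W=1) = 1/36
Total weight = 4/9 + 1/36 = 17/36
P(W=0 | obs) = 4/9 / 17/36 = 16/17
P(W=1 | obs) = 1/36 / 17/36 = 1/17

P(W = 1 | obs) = 1/17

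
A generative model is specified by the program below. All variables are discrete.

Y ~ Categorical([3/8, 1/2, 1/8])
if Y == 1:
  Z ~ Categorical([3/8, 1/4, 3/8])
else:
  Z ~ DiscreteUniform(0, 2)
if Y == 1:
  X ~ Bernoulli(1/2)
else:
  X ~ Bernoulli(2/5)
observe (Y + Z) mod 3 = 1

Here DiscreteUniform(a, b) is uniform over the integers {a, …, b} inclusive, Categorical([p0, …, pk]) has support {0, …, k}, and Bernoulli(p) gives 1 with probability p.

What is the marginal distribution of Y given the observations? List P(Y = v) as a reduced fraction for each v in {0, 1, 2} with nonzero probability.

P(Y=0) = 6/17, P(Y=1) = 9/17, P(Y=2) = 2/17

Enumerate traces; 6 have nonzero weight after conditioning:
  (Y=0, Z=1, X=0) weight 3/40
  (Y=0, Z=1, X=1) weight 1/20
  (Y=1, Z=0, X=0) weight 3/32
  (Y=1, Z=0, X=1) weight 3/32
  (Y=2, Z=2, X=0) weight 1/40
  (Y=2, Z=2, X=1) weight 1/60
Group by Y:
  weight(Y=0) = 1/8
  weight(Y=1) = 3/16
  weight(Y=2) = 1/24
Total weight = 1/8 + 3/16 + 1/24 = 17/48
P(Y=0 | obs) = 1/8 / 17/48 = 6/17
P(Y=1 | obs) = 3/16 / 17/48 = 9/17
P(Y=2 | obs) = 1/24 / 17/48 = 2/17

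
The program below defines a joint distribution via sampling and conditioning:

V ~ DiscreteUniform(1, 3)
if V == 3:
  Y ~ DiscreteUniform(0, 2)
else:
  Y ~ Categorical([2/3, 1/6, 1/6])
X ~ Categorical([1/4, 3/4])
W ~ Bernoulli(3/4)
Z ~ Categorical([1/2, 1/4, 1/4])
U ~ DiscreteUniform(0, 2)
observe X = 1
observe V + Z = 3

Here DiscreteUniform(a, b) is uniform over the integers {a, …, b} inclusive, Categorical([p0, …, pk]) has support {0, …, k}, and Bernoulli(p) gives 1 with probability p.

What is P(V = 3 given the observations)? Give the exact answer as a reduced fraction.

Enumerate traces; 54 have nonzero weight after conditioning:
  (V=1, Y=0, X=1, W=0, Z=2, U=0) weight 1/288
  (V=1, Y=0, X=1, W=0, Z=2, U=1) weight 1/288
  (V=1, Y=0, X=1, W=0, Z=2, U=2) weight 1/288
  (V=1, Y=0, X=1, W=1, Z=2, U=0) weight 1/96
  (V=1, Y=0, X=1, W=1, Z=2, U=1) weight 1/96
  (V=1, Y=0, X=1, W=1, Z=2, U=2) weight 1/96
  (V=1, Y=1, X=1, W=0, Z=2, U=0) weight 1/1152
  (V=1, Y=1, X=1, W=0, Z=2, U=1) weight 1/1152
  (V=2, Y=0, X=1, W=0, Z=1, U=0) weight 1/288
  (V=3, Y=0, X=1, W=0, Z=0, U=0) weight 1/288
  … 44 more
Group by V:
  weight(V=1) = 1/16
  weight(V=2) = 1/16
  weight(V=3) = 1/8
Total weight = 1/16 + 1/16 + 1/8 = 1/4
P(V=1 | obs) = 1/16 / 1/4 = 1/4
P(V=2 | obs) = 1/16 / 1/4 = 1/4
P(V=3 | obs) = 1/8 / 1/4 = 1/2

P(V = 3 | obs) = 1/2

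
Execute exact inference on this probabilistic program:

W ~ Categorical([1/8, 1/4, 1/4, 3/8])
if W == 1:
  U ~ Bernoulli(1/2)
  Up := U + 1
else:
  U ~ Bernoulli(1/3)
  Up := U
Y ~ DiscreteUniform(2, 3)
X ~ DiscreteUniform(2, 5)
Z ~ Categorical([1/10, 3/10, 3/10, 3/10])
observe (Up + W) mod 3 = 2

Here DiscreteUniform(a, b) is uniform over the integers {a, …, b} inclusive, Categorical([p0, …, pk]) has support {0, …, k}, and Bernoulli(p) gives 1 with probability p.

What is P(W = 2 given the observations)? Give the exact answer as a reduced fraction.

Enumerate traces; 64 have nonzero weight after conditioning:
  (W=1, U=0, Y=2, X=2, Z=0) weight 1/640
  (W=1, U=0, Y=2, X=2, Z=1) weight 3/640
  (W=1, U=0, Y=2, X=2, Z=2) weight 3/640
  (W=1, U=0, Y=2, X=2, Z=3) weight 3/640
  (W=1, U=0, Y=2, X=3, Z=0) weight 1/640
  (W=1, U=0, Y=2, X=3, Z=1) weight 3/640
  (W=1, U=0, Y=2, X=3, Z=2) weight 3/640
  (W=1, U=0, Y=2, X=3, Z=3) weight 3/640
  (W=2, U=0, Y=2, X=2, Z=0) weight 1/480
  … 55 more
Group by W:
  weight(W=1) = 1/8
  weight(W=2) = 1/6
Total weight = 1/8 + 1/6 = 7/24
P(W=1 | obs) = 1/8 / 7/24 = 3/7
P(W=2 | obs) = 1/6 / 7/24 = 4/7

P(W = 2 | obs) = 4/7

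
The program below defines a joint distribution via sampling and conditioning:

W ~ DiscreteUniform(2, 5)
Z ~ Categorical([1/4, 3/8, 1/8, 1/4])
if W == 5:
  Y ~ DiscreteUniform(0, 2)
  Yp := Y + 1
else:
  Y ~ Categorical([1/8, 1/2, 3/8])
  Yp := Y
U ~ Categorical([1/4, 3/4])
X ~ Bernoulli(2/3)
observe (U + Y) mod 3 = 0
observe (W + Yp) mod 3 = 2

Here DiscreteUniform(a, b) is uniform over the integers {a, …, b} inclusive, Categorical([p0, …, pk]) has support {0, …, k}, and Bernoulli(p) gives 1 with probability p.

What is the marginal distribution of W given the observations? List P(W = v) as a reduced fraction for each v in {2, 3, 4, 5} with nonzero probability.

Enumerate traces; 24 have nonzero weight after conditioning:
  (W=2, Z=0, Y=0, U=0, X=0) weight 1/1536
  (W=2, Z=0, Y=0, U=0, X=1) weight 1/768
  (W=2, Z=1, Y=0, U=0, X=0) weight 1/1024
  (W=2, Z=1, Y=0, U=0, X=1) weight 1/512
  (W=2, Z=2, Y=0, U=0, X=0) weight 1/3072
  (W=2, Z=2, Y=0, U=0, X=1) weight 1/1536
  (W=2, Z=3, Y=0, U=0, X=0) weight 1/1536
  (W=2, Z=3, Y=0, U=0, X=1) weight 1/768
  (W=3, Z=0, Y=2, U=1, X=0) weight 3/512
  (W=5, Z=0, Y=2, U=1, X=0) weight 1/192
  … 14 more
Group by W:
  weight(W=2) = 1/128
  weight(W=3) = 9/128
  weight(W=5) = 1/16
Total weight = 1/128 + 9/128 + 1/16 = 9/64
P(W=2 | obs) = 1/128 / 9/64 = 1/18
P(W=3 | obs) = 9/128 / 9/64 = 1/2
P(W=5 | obs) = 1/16 / 9/64 = 4/9

P(W=2) = 1/18, P(W=3) = 1/2, P(W=5) = 4/9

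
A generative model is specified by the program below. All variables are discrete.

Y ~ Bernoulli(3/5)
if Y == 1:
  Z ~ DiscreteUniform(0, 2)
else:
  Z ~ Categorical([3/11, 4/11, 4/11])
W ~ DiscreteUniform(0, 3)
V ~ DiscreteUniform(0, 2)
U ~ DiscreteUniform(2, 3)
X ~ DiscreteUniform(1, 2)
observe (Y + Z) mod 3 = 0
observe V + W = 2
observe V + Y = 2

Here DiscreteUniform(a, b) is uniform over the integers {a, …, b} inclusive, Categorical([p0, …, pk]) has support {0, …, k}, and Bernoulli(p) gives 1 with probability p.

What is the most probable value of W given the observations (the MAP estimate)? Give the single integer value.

Enumerate traces; 8 have nonzero weight after conditioning:
  (Y=0, Z=0, W=0, V=2, U=2, X=1) weight 1/440
  (Y=0, Z=0, W=0, V=2, U=2, X=2) weight 1/440
  (Y=0, Z=0, W=0, V=2, U=3, X=1) weight 1/440
  (Y=0, Z=0, W=0, V=2, U=3, X=2) weight 1/440
  (Y=1, Z=2, W=1, V=1, U=2, X=1) weight 1/240
  (Y=1, Z=2, W=1, V=1, U=2, X=2) weight 1/240
  (Y=1, Z=2, W=1, V=1, U=3, X=1) weight 1/240
  (Y=1, Z=2, W=1, V=1, U=3, X=2) weight 1/240
Group by W:
  weight(W=0) = 1/110
  weight(W=1) = 1/60
Total weight = 1/110 + 1/60 = 17/660
P(W=0 | obs) = 1/110 / 17/660 = 6/17
P(W=1 | obs) = 1/60 / 17/660 = 11/17
argmax = 1

argmax_v P(W = v | obs) = 1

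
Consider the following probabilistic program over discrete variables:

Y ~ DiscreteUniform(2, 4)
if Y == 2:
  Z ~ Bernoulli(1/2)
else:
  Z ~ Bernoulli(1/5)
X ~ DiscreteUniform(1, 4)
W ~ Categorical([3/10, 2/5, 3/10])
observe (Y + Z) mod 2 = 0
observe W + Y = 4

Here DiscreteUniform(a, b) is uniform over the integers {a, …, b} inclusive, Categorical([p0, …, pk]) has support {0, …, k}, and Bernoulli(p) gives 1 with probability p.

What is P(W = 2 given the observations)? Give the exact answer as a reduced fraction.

Enumerate traces; 12 have nonzero weight after conditioning:
  (Y=2, Z=0, X=1, W=2) weight 1/80
  (Y=2, Z=0, X=2, W=2) weight 1/80
  (Y=2, Z=0, X=3, W=2) weight 1/80
  (Y=2, Z=0, X=4, W=2) weight 1/80
  (Y=3, Z=1, X=1, W=1) weight 1/150
  (Y=3, Z=1, X=2, W=1) weight 1/150
  (Y=3, Z=1, X=3, W=1) weight 1/150
  (Y=3, Z=1, X=4, W=1) weight 1/150
  (Y=4, Z=0, X=1, W=0) weight 1/50
  … 3 more
Group by W:
  weight(W=0) = 2/25
  weight(W=1) = 2/75
  weight(W=2) = 1/20
Total weight = 2/25 + 2/75 + 1/20 = 47/300
P(W=0 | obs) = 2/25 / 47/300 = 24/47
P(W=1 | obs) = 2/75 / 47/300 = 8/47
P(W=2 | obs) = 1/20 / 47/300 = 15/47

P(W = 2 | obs) = 15/47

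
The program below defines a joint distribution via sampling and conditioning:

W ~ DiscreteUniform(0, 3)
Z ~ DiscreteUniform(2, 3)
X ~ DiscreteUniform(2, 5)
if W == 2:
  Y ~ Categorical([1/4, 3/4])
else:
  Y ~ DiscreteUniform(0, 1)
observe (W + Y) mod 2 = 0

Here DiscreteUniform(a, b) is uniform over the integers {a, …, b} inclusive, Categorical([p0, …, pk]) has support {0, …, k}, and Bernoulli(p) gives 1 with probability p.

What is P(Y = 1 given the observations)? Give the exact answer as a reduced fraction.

P(Y = 1 | obs) = 4/7

Enumerate traces; 32 have nonzero weight after conditioning:
  (W=0, Z=2, X=2, Y=0) weight 1/64
  (W=0, Z=2, X=3, Y=0) weight 1/64
  (W=0, Z=2, X=4, Y=0) weight 1/64
  (W=0, Z=2, X=5, Y=0) weight 1/64
  (W=0, Z=3, X=2, Y=0) weight 1/64
  (W=0, Z=3, X=3, Y=0) weight 1/64
  (W=0, Z=3, X=4, Y=0) weight 1/64
  (W=0, Z=3, X=5, Y=0) weight 1/64
  (W=1, Z=2, X=2, Y=1) weight 1/64
  … 23 more
Group by Y:
  weight(Y=0) = 3/16
  weight(Y=1) = 1/4
Total weight = 3/16 + 1/4 = 7/16
P(Y=0 | obs) = 3/16 / 7/16 = 3/7
P(Y=1 | obs) = 1/4 / 7/16 = 4/7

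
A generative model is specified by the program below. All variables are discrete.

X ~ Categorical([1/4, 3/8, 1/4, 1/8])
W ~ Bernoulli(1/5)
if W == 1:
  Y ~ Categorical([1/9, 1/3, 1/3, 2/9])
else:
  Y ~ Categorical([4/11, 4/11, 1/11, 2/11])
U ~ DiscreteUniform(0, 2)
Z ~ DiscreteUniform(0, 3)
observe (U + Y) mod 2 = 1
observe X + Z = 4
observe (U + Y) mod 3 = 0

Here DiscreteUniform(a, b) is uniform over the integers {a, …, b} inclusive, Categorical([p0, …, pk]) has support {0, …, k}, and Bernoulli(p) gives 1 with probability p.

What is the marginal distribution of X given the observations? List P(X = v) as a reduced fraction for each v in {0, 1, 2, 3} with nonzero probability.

Enumerate traces; 18 have nonzero weight after conditioning:
  (X=1, W=0, Y=1, U=2, Z=3) weight 1/110
  (X=1, W=0, Y=2, U=1, Z=3) weight 1/440
  (X=1, W=0, Y=3, U=0, Z=3) weight 1/220
  (X=1, W=1, Y=1, U=2, Z=3) weight 1/480
  (X=1, W=1, Y=2, U=1, Z=3) weight 1/480
  (X=1, W=1, Y=3, U=0, Z=3) weight 1/720
  (X=2, W=0, Y=1, U=2, Z=2) weight 1/165
  (X=2, W=0, Y=2, U=1, Z=2) weight 1/660
  (X=3, W=0, Y=1, U=2, Z=1) weight 1/330
  … 9 more
Group by X:
  weight(X=1) = 17/792
  weight(X=2) = 17/1188
  weight(X=3) = 17/2376
Total weight = 17/792 + 17/1188 + 17/2376 = 17/396
P(X=1 | obs) = 17/792 / 17/396 = 1/2
P(X=2 | obs) = 17/1188 / 17/396 = 1/3
P(X=3 | obs) = 17/2376 / 17/396 = 1/6

P(X=1) = 1/2, P(X=2) = 1/3, P(X=3) = 1/6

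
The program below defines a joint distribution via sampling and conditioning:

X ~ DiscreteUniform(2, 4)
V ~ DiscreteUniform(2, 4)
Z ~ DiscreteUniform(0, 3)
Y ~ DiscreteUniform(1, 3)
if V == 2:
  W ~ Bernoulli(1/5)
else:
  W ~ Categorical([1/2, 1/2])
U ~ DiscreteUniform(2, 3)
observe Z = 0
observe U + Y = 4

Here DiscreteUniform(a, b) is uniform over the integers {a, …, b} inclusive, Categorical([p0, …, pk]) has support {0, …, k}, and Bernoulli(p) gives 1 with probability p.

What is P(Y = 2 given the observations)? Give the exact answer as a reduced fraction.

P(Y = 2 | obs) = 1/2

Enumerate traces; 36 have nonzero weight after conditioning:
  (X=2, V=2, Z=0, Y=1, W=0, U=3) weight 1/270
  (X=2, V=2, Z=0, Y=1, W=1, U=3) weight 1/1080
  (X=2, V=2, Z=0, Y=2, W=0, U=2) weight 1/270
  (X=2, V=2, Z=0, Y=2, W=1, U=2) weight 1/1080
  (X=2, V=3, Z=0, Y=1, W=0, U=3) weight 1/432
  (X=2, V=3, Z=0, Y=1, W=1, U=3) weight 1/432
  (X=2, V=3, Z=0, Y=2, W=0, U=2) weight 1/432
  (X=2, V=3, Z=0, Y=2, W=1, U=2) weight 1/432
  … 28 more
Group by Y:
  weight(Y=1) = 1/24
  weight(Y=2) = 1/24
Total weight = 1/24 + 1/24 = 1/12
P(Y=1 | obs) = 1/24 / 1/12 = 1/2
P(Y=2 | obs) = 1/24 / 1/12 = 1/2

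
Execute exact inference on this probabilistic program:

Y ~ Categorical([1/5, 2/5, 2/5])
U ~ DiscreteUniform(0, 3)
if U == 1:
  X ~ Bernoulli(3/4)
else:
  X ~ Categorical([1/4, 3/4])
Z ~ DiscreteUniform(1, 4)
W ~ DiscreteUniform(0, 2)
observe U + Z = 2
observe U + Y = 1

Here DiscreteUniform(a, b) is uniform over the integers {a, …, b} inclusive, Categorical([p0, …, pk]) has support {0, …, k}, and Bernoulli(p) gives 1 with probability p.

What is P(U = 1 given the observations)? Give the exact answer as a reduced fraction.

P(U = 1 | obs) = 1/3

Enumerate traces; 12 have nonzero weight after conditioning:
  (Y=0, U=1, X=0, Z=1, W=0) weight 1/960
  (Y=0, U=1, X=0, Z=1, W=1) weight 1/960
  (Y=0, U=1, X=0, Z=1, W=2) weight 1/960
  (Y=0, U=1, X=1, Z=1, W=0) weight 1/320
  (Y=0, U=1, X=1, Z=1, W=1) weight 1/320
  (Y=0, U=1, X=1, Z=1, W=2) weight 1/320
  (Y=1, U=0, X=0, Z=2, W=0) weight 1/480
  (Y=1, U=0, X=0, Z=2, W=1) weight 1/480
  … 4 more
Group by U:
  weight(U=0) = 1/40
  weight(U=1) = 1/80
Total weight = 1/40 + 1/80 = 3/80
P(U=0 | obs) = 1/40 / 3/80 = 2/3
P(U=1 | obs) = 1/80 / 3/80 = 1/3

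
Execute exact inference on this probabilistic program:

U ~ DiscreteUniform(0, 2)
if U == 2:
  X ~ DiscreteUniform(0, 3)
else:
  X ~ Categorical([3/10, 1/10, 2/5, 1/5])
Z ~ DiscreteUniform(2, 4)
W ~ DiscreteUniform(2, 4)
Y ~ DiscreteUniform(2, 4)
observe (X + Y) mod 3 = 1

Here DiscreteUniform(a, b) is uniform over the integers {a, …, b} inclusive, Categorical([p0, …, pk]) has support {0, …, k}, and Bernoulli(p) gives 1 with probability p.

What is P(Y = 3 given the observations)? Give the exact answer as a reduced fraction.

Enumerate traces; 108 have nonzero weight after conditioning:
  (U=0, X=0, Z=2, W=2, Y=4) weight 1/270
  (U=0, X=0, Z=2, W=3, Y=4) weight 1/270
  (U=0, X=0, Z=2, W=4, Y=4) weight 1/270
  (U=0, X=0, Z=3, W=2, Y=4) weight 1/270
  (U=0, X=0, Z=3, W=3, Y=4) weight 1/270
  (U=0, X=0, Z=3, W=4, Y=4) weight 1/270
  (U=0, X=0, Z=4, W=2, Y=4) weight 1/270
  (U=0, X=0, Z=4, W=3, Y=4) weight 1/270
  (U=0, X=1, Z=2, W=2, Y=3) weight 1/810
  (U=0, X=2, Z=2, W=2, Y=2) weight 2/405
  … 98 more
Group by Y:
  weight(Y=2) = 7/60
  weight(Y=3) = 1/20
  weight(Y=4) = 1/6
Total weight = 7/60 + 1/20 + 1/6 = 1/3
P(Y=2 | obs) = 7/60 / 1/3 = 7/20
P(Y=3 | obs) = 1/20 / 1/3 = 3/20
P(Y=4 | obs) = 1/6 / 1/3 = 1/2

P(Y = 3 | obs) = 3/20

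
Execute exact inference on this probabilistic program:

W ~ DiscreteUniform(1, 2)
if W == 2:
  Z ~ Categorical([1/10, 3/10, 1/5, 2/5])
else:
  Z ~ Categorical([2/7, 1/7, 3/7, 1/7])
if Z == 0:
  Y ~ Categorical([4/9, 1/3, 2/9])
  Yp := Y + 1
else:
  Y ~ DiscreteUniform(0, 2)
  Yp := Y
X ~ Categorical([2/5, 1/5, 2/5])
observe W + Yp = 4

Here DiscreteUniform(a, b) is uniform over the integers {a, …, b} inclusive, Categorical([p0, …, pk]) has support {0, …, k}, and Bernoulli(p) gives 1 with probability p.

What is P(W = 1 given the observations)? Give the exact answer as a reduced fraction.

Enumerate traces; 15 have nonzero weight after conditioning:
  (W=1, Z=0, Y=2, X=0) weight 4/315
  (W=1, Z=0, Y=2, X=1) weight 2/315
  (W=1, Z=0, Y=2, X=2) weight 4/315
  (W=2, Z=0, Y=1, X=0) weight 1/150
  (W=2, Z=0, Y=1, X=1) weight 1/300
  (W=2, Z=0, Y=1, X=2) weight 1/150
  (W=2, Z=1, Y=2, X=0) weight 1/50
  (W=2, Z=1, Y=2, X=1) weight 1/100
  … 7 more
Group by W:
  weight(W=1) = 2/63
  weight(W=2) = 1/6
Total weight = 2/63 + 1/6 = 25/126
P(W=1 | obs) = 2/63 / 25/126 = 4/25
P(W=2 | obs) = 1/6 / 25/126 = 21/25

P(W = 1 | obs) = 4/25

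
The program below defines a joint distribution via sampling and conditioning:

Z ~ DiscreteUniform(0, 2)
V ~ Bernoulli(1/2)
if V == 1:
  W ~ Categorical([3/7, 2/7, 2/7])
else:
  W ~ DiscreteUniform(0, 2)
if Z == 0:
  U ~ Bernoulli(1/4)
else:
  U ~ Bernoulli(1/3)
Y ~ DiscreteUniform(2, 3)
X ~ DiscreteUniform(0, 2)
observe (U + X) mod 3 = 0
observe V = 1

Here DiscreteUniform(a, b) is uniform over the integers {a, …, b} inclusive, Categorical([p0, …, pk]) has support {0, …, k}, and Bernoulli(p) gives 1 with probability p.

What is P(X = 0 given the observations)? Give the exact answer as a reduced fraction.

P(X = 0 | obs) = 25/36

Enumerate traces; 36 have nonzero weight after conditioning:
  (Z=0, V=1, W=0, U=0, Y=2, X=0) weight 1/112
  (Z=0, V=1, W=0, U=0, Y=3, X=0) weight 1/112
  (Z=0, V=1, W=0, U=1, Y=2, X=2) weight 1/336
  (Z=0, V=1, W=0, U=1, Y=3, X=2) weight 1/336
  (Z=0, V=1, W=1, U=0, Y=2, X=0) weight 1/168
  (Z=0, V=1, W=1, U=0, Y=3, X=0) weight 1/168
  (Z=0, V=1, W=1, U=1, Y=2, X=2) weight 1/504
  (Z=0, V=1, W=1, U=1, Y=3, X=2) weight 1/504
  … 28 more
Group by X:
  weight(X=0) = 25/216
  weight(X=2) = 11/216
Total weight = 25/216 + 11/216 = 1/6
P(X=0 | obs) = 25/216 / 1/6 = 25/36
P(X=2 | obs) = 11/216 / 1/6 = 11/36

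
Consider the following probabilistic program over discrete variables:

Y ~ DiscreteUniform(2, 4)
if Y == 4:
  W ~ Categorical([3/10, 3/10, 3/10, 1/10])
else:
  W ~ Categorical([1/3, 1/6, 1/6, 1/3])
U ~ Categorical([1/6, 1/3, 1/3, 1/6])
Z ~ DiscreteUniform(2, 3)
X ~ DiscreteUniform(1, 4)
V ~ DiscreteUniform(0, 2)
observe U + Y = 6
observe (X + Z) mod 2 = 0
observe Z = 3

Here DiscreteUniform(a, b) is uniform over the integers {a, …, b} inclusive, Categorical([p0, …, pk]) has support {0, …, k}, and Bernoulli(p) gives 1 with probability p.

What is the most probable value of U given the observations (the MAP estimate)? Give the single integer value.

Enumerate traces; 48 have nonzero weight after conditioning:
  (Y=3, W=0, U=3, Z=3, X=1, V=0) weight 1/1296
  (Y=3, W=0, U=3, Z=3, X=1, V=1) weight 1/1296
  (Y=3, W=0, U=3, Z=3, X=1, V=2) weight 1/1296
  (Y=3, W=0, U=3, Z=3, X=3, V=0) weight 1/1296
  (Y=3, W=0, U=3, Z=3, X=3, V=1) weight 1/1296
  (Y=3, W=0, U=3, Z=3, X=3, V=2) weight 1/1296
  (Y=3, W=1, U=3, Z=3, X=1, V=0) weight 1/2592
  (Y=3, W=1, U=3, Z=3, X=1, V=1) weight 1/2592
  (Y=4, W=0, U=2, Z=3, X=1, V=0) weight 1/720
  … 39 more
Group by U:
  weight(U=2) = 1/36
  weight(U=3) = 1/72
Total weight = 1/36 + 1/72 = 1/24
P(U=2 | obs) = 1/36 / 1/24 = 2/3
P(U=3 | obs) = 1/72 / 1/24 = 1/3
argmax = 2

argmax_v P(U = v | obs) = 2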